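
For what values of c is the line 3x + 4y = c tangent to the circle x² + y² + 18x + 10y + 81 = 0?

c = −72 or c = −22

For a tangent, require d(centre, line) = r = 5.
|3·(−9) + 4·(−5) − c| / √25 = 5
|c − (−47)| = 5·5, so c = −22 or c = −72.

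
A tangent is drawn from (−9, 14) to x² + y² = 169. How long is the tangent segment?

6√3

With centre O = (0, 0), |OP|² = 277 and r² = 169.
The tangent meets the radius at right angles, so tangent² = |PO|² − r² = 277 − 169 = 108.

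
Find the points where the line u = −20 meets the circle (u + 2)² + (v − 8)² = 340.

(−20, 4) and (−20, 12)

The line gives u = −20. Substituting into the circle:
v² − 16v + 48 = 0
v = 12 or v = 4, giving (−20, 12) and (−20, 4).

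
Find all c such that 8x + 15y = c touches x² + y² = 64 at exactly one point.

c = −136 or c = 136

For a tangent, require d(centre, line) = r = 8.
|8·0 + 15·0 − c| / √289 = 8
|c| = 8·17, so c = 136 or c = −136.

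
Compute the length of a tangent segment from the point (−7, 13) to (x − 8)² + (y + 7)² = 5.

Centre (8, −7), r² = 5. |PO|² = (−15)² + (20)² = 625.
By the tangent–radius right angle, tangent length = √(|PO|² − r²) = √620 = 2√155.

2√155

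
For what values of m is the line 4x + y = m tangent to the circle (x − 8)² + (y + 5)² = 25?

m = 27 ± 5√17

For a tangent, require d(centre, line) = r = 5.
|4·8 + 1·(−5) − m| / √17 = 5
|m − (27)| = 5√17.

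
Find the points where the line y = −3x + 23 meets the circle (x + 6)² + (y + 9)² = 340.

(6, 5) and (12, −13)

Substitute y = −3x + 23:
10x² − 180x + 720 = 0  ⟹  x² − 18x + 72 = 0
x = 12 or x = 6, giving (12, −13) and (6, 5).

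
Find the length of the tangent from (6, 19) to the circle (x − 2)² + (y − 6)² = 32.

3√17

With centre O = (2, 6), |OP|² = 185 and r² = 32.
By the tangent–radius right angle, tangent length = √(|PO|² − r²) = √153 = 3√17.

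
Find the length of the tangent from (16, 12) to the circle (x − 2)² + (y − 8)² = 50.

Centre (2, 8), r² = 50. |PO|² = (14)² + (4)² = 212.
The tangent meets the radius at right angles, so tangent² = |PO|² − r² = 212 − 50 = 162.

9√2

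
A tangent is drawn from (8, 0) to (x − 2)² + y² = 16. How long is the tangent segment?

2√5

With centre O = (2, 0), |OP|² = 36 and r² = 16.
By the tangent–radius right angle, tangent length = √(|PO|² − r²) = √20 = 2√5.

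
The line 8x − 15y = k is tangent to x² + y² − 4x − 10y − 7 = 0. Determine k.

The line touches the circle iff its distance from (2, 5) is 6:
|8·2 − 15·5 − k| / √289 = 6
|k − (−59)| = 6·17, so k = 43 or k = −161.

k = −161 or k = 43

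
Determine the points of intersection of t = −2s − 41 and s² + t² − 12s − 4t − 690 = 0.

(−21, 1) and (−11, −19)

Substitute t = −2s − 41:
5s² + 160s + 1155 = 0  ⟹  s² + 32s + 231 = 0
s = −11 or s = −21, giving (−11, −19) and (−21, 1).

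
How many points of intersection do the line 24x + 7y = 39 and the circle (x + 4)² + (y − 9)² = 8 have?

0

d² = (24·(−4) + 7·9 − (39))²/625 = 5184/625; r² = 8.
Since d² > r², the line lies outside the circle.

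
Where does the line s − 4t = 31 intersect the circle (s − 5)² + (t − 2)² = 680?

From the line, t = (−31 + s)/4. Substituting:
17s² − 238s − 8959 = 0  ⟹  s² − 14s − 527 = 0
s = 31 or s = −17, giving (31, 0) and (−17, −12).

(−17, −12) and (31, 0)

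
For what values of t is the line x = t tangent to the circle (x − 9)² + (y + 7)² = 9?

t = 6 or t = 12

For a tangent, require d(centre, line) = r = 3.
|1·9 + 0·(−7) − t| / √1 = 3
|t − (9)| = 3, so t = 12 or t = 6.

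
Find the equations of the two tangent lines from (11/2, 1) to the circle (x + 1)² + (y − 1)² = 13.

2x + 3y = 14 and 2x − 3y = 8

Let a tangent through (11/2, 1) have slope m. Its distance from (−1, 1) must equal √13:
(−13/2m − (0))² = 13(m² + 1)
9m² − 4 = 0, so m = −2/3 or m = 2/3.
With m = −2/3: 2x + 3y = 14. With m = 2/3: 2x − 3y = 8.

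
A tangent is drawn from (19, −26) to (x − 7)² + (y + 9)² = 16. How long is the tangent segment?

√417

The centre is (7, −9) and r = 4. The square of the distance from P to the centre is 144 + 289 = 433.
By the tangent–radius right angle, tangent length = √(|PO|² − r²) = √417.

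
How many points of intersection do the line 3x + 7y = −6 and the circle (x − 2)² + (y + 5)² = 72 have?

2

d² = (3·2 + 7·(−5) − (−6))²/58 = 529/58; r² = 72.
Since d² < r², the line cuts the circle twice.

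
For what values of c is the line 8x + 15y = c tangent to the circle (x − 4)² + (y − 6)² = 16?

c = 54 or c = 190

For a tangent, require d(centre, line) = r = 4.
|8·4 + 15·6 − c| / √289 = 4
|c − (122)| = 4·17, so c = 190 or c = 54.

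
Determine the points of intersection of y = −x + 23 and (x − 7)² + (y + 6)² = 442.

(8, 15) and (28, −5)

Substitute y = −x + 23:
2x² − 72x + 448 = 0  ⟹  x² − 36x + 224 = 0
x = 28 or x = 8, giving (28, −5) and (8, 15).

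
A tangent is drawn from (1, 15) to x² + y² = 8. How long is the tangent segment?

√218

With centre O = (0, 0), |OP|² = 226 and r² = 8.
Power of the point: PT² = |PO|² − r² = 218, so PT = √218.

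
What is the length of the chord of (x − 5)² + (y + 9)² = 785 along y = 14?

Centre (5, −9), r² = 785. Perpendicular distance d from centre to line = |−23| / √1 = 23.
Chord = 2√(r² − d²) = 2·√(256) = 32.

32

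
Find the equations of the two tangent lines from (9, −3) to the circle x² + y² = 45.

Write the tangent as mx − y + (−3 − m·(9)) = 0 and set its distance from the centre to 3√5:
[m·(−9) − (3)]² = 45(m² + 1)
2m² + 3m − 2 = 0, so m = 1/2 or m = −2.
With m = 1/2: x − 2y = 15. With m = −2: 2x + y = 15.

x − 2y = 15 and 2x + y = 15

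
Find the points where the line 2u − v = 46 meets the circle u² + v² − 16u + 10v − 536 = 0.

Express v = 2u − 46 and substitute into the circle:
5u² − 180u + 1120 = 0  ⟹  u² − 36u + 224 = 0
u = 28 or u = 8, giving (28, 10) and (8, −30).

(8, −30) and (28, 10)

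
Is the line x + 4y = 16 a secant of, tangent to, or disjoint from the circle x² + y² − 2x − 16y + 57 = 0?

disjoint

d² = (1·1 + 4·8 − (16))²/17 = 17; r² = 8.
Since d² > r², the line lies outside the circle.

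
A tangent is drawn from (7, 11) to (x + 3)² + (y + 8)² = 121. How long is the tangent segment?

Centre (−3, −8), r² = 121. |PO|² = (10)² + (19)² = 461.
The tangent meets the radius at right angles, so tangent² = |PO|² − r² = 461 − 121 = 340.

2√85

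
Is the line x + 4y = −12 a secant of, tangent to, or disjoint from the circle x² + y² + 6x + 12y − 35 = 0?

d² = (1·(−3) + 4·(−6) − (−12))²/17 = 225/17; r² = 80.
Since d² < r², the line cuts the circle twice.

secant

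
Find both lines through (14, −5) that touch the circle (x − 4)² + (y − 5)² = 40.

x + 3y = −1 and 3x + y = 37

Let a tangent through (14, −5) have slope m. Its distance from (4, 5) must equal 2√10:
[m·(−10) − (10)]² = 40(m² + 1)
3m² + 10m + 3 = 0, so m = −1/3 or m = −3.
With m = −1/3: x + 3y = −1. With m = −3: 3x + y = 37.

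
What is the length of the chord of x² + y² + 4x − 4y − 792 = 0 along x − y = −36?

24√2

Express y = x + 36 and substitute into the circle:
2x² + 72x + 360 = 0  ⟹  x² + 36x + 180 = 0
x = −6 or x = −30, giving (−6, 30) and (−30, 6).
Chord length = distance between (−6, 30) and (−30, 6) = √1152 = 24√2.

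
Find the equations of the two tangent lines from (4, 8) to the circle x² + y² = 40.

x − 3y = −20 and 3x + y = 20

Write the tangent as mx − y + (8 − m·(4)) = 0 and set its distance from the centre to 2√10:
(−4m − (−8))² = 40(m² + 1)
3m² + 8m − 3 = 0, so m = 1/3 or m = −3.
With m = 1/3: x − 3y = −20. With m = −3: 3x + y = 20.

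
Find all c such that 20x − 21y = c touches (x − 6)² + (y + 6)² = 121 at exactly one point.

c = −73 or c = 565

For a tangent, require d(centre, line) = r = 11.
|20·6 − 21·(−6) − c| / √841 = 11
|c − (246)| = 11·29, so c = 565 or c = −73.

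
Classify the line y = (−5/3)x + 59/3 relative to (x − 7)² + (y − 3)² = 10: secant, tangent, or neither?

d² = (5·7 + 3·3 − (59))²/34 = 225/34; r² = 10.
Since d² < r², the line cuts the circle twice.

secant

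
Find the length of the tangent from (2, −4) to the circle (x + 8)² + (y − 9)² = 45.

With centre O = (−8, 9), |OP|² = 269 and r² = 45.
Power of the point: PT² = |PO|² − r² = 224, so PT = 4√14.

4√14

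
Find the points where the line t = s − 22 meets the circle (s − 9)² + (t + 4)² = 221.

From the line, t = s − 22. Substituting:
2s² − 54s + 184 = 0  ⟹  s² − 27s + 92 = 0
s = 23 or s = 4, giving (23, 1) and (4, −18).

(4, −18) and (23, 1)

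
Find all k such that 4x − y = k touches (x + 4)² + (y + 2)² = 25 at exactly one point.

k = −14 ± 5√17

The line touches the circle iff its distance from (−4, −2) is 5:
|4·(−4) − 1·(−2) − k| / √17 = 5
|k − (−14)| = 5√17.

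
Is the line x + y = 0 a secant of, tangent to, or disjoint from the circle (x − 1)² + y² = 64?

secant

d² = (1·1 + 1·0 − (0))²/2 = 1/2; r² = 64.
Since d² < r², the line cuts the circle twice.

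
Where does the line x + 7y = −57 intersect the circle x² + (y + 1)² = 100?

Substitute y = (−57 − x)/7:
50x² + 100x − 2400 = 0  ⟹  x² + 2x − 48 = 0
x = 6 or x = −8, giving (6, −9) and (−8, −7).

(−8, −7) and (6, −9)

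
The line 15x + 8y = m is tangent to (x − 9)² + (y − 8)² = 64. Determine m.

m = 63 or m = 335

For a tangent, require d(centre, line) = r = 8.
|15·9 + 8·8 − m| / √289 = 8
|m − (199)| = 8·17, so m = 335 or m = 63.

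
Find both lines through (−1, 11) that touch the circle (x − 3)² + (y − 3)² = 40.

Let a tangent through (−1, 11) have slope m. Its distance from (3, 3) must equal 2√10:
[m·(4) − (−8)]² = 40(m² + 1)
3m² − 8m − 3 = 0, so m = 3 or m = −1/3.
With m = 3: 3x − y = −14. With m = −1/3: x + 3y = 32.

3x − y = −14 and x + 3y = 32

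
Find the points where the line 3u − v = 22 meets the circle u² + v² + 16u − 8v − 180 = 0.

From the line, v = 3u − 22. Substituting:
10u² − 140u + 480 = 0  ⟹  u² − 14u + 48 = 0
u = 8 or u = 6, giving (8, 2) and (6, −4).

(6, −4) and (8, 2)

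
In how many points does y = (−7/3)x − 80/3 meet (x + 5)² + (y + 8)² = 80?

d² = (7·(−5) + 3·(−8) − (−80))²/58 = 441/58; r² = 80.
Since d² < r², the line cuts the circle twice.

2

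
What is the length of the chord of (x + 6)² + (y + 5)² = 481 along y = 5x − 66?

5√26

Centre (−6, −5), r² = 481. Perpendicular distance d from centre to line = |−91| / √26 = 91/√26.
Chord = 2√(r² − d²) = 2·√(325/2) = 5√26.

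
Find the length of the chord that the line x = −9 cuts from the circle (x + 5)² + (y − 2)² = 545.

Centre (−5, 2), r² = 545. Perpendicular distance d from centre to line = |4| / √1 = 4.
Chord = 2√(r² − d²) = 2·√(529) = 46.

46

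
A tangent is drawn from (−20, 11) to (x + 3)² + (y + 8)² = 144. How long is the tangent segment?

The centre is (−3, −8) and r = 12. The square of the distance from P to the centre is 289 + 361 = 650.
By the tangent–radius right angle, tangent length = √(|PO|² − r²) = √506.

√506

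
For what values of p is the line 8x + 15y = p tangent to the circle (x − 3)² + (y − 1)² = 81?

The line touches the circle iff its distance from (3, 1) is 9:
|8·3 + 15·1 − p| / √289 = 9
|p − (39)| = 9·17, so p = 192 or p = −114.

p = −114 or p = 192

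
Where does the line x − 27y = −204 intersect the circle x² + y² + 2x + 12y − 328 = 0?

(−15, 7) and (12, 8)

From the line, y = (204 + x)/27. Substituting:
730x² + 2190x − 131400 = 0  ⟹  x² + 3x − 180 = 0
x = 12 or x = −15, giving (12, 8) and (−15, 7).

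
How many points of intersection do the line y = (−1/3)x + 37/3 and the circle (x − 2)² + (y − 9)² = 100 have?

2

Substituting the line into the circle gives 10x² − 56x − 764 = 0.
Discriminant = (−56)² − 4·10·(−764) = 33696 > 0.
Two real roots: the line is a secant.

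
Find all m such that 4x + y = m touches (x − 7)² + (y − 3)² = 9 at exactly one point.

The line touches the circle iff its distance from (7, 3) is 3:
|4·7 + 1·3 − m| / √17 = 3
|m − (31)| = 3√17.

m = 31 ± 3√17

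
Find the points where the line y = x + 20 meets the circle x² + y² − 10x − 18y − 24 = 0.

(−4, 16) and (−2, 18)

From the line, y = x + 20. Substituting:
2x² + 12x + 16 = 0  ⟹  x² + 6x + 8 = 0
x = −2 or x = −4, giving (−2, 18) and (−4, 16).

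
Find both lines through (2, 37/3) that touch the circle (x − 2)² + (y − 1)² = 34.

A line y − (37/3) = m(x − (2)) is tangent when its distance from (2, 1) is √34:
(0m − (−34/3))² = 34(m² + 1)
9m² − 25 = 0, so m = 5/3 or m = −5/3.
Through (2, 37/3) these give 5x − 3y = −27 and 5x + 3y = 47.

5x − 3y = −27 and 5x + 3y = 47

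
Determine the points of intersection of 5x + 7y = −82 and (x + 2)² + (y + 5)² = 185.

(−15, −1) and (6, −16)

From the line, y = (−82 − 5x)/7. Substituting:
74x² + 666x − 6660 = 0  ⟹  x² + 9x − 90 = 0
x = 6 or x = −15, giving (6, −16) and (−15, −1).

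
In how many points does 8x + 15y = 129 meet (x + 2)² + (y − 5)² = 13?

Centre (−2, 5), r² = 13. Distance² from centre to line = (−70)²/289 = 4900/289.
Since d² > r², the line lies outside the circle.

0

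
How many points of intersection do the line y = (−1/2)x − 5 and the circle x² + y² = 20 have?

Centre (0, 0), r² = 20. Distance² from centre to line = (10)²/5 = 20.
Since d² = r², the line is tangent.

1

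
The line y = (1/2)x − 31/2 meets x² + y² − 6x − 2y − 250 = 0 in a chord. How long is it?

The distance from (3, 1) to the line is 30/√5, and r² = 260.
Half the chord is √(r² − d²) = √(80), so the full chord is 8√5.

8√5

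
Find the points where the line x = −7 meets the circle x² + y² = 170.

(−7, −11) and (−7, 11)

The line gives x = −7. Substituting into the circle:
y² − 121 = 0
y = 11 or y = −11, giving (−7, 11) and (−7, −11).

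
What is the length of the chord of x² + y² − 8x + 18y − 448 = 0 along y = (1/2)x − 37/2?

From the line, y = (−37 + x)/2. Substituting:
5x² − 70x − 1755 = 0  ⟹  x² − 14x − 351 = 0
x = 27 or x = −13, giving (27, −5) and (−13, −25).
|(27, −5) − (−13, −25)| = √((40)² + (20)²) = 20√5.

20√5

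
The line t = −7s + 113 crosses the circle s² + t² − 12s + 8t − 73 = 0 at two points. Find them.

From the line, t = −7s + 113. Substituting:
50s² − 1650s + 13600 = 0  ⟹  s² − 33s + 272 = 0
s = 17 or s = 16, giving (17, −6) and (16, 1).

(16, 1) and (17, −6)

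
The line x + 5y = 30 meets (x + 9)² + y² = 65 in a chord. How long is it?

The distance from (−9, 0) to the line is 39/√26, and r² = 65.
Half the chord is √(r² − d²) = √(13/2), so the full chord is √26.

√26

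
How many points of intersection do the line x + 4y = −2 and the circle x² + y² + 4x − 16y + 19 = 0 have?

0

d² = (1·(−2) + 4·8 − (−2))²/17 = 1024/17; r² = 49.
Since d² > r², the line lies outside the circle.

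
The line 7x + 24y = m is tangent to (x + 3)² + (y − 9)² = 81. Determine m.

The line touches the circle iff its distance from (−3, 9) is 9:
|7·(−3) + 24·9 − m| / √625 = 9
|m − (195)| = 9·25, so m = 420 or m = −30.

m = −30 or m = 420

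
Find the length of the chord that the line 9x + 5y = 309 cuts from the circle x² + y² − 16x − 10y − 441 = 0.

Substitute y = (309 − 9x)/5:
106x² − 5512x + 69006 = 0  ⟹  x² − 52x + 651 = 0
x = 31 or x = 21, giving (31, 6) and (21, 24).
|(31, 6) − (21, 24)| = √((10)² + (−18)²) = 2√106.

2√106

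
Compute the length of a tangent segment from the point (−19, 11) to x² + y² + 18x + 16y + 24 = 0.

The centre is (−9, −8) and r = 11. The square of the distance from P to the centre is 100 + 361 = 461.
By the tangent–radius right angle, tangent length = √(|PO|² − r²) = √340 = 2√85.

2√85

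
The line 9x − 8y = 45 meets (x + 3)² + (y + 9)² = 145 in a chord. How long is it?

2√145

Centre (−3, −9), r² = 145. Perpendicular distance d from centre to line = |0| / √145 = 0/√145.
Half the chord is √(r² − d²) = √(145), so the full chord is 2√145.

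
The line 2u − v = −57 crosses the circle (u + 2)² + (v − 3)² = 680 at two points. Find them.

From the line, v = 2u + 57. Substituting:
5u² + 220u + 2240 = 0  ⟹  u² + 44u + 448 = 0
u = −16 or u = −28, giving (−16, 25) and (−28, 1).

(−28, 1) and (−16, 25)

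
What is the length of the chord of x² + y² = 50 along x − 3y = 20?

The distance from (0, 0) to the line is 20/√10, and r² = 50.
Chord = 2√(r² − d²) = 2·√(10) = 2√10.

2√10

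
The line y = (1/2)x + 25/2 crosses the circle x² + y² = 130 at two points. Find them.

Express y = (25 + x)/2 and substitute into the circle:
5x² + 50x + 105 = 0  ⟹  x² + 10x + 21 = 0
x = −3 or x = −7, giving (−3, 11) and (−7, 9).

(−7, 9) and (−3, 11)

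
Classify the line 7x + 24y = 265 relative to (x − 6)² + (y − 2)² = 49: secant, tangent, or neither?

tangent

Centre (6, 2), r² = 49. Distance² from centre to line = (−175)²/625 = 49.
Since d² = r², the line is tangent.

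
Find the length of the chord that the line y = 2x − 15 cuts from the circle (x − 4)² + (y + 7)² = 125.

Centre (4, −7), r² = 125. Perpendicular distance d from centre to line = |0| / √5 = 0/√5.
Chord = 2√(r² − d²) = 2·√(125) = 10√5.

10√5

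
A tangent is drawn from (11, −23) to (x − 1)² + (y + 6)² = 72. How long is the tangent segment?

With centre O = (1, −6), |OP|² = 389 and r² = 72.
Power of the point: PT² = |PO|² − r² = 317, so PT = √317.

√317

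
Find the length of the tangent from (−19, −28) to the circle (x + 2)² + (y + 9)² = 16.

√634

The centre is (−2, −9) and r = 4. The square of the distance from P to the centre is 289 + 361 = 650.
Power of the point: PT² = |PO|² − r² = 634, so PT = √634.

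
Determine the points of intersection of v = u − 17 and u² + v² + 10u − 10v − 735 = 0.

Substitute v = u − 17:
2u² − 34u − 276 = 0  ⟹  u² − 17u − 138 = 0
u = 23 or u = −6, giving (23, 6) and (−6, −23).

(−6, −23) and (23, 6)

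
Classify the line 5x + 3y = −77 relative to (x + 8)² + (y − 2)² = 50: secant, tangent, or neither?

Centre (−8, 2), r² = 50. Distance² from centre to line = (43)²/34 = 1849/34.
Since d² > r², the line lies outside the circle.

neither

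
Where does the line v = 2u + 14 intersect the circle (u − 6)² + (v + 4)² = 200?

From the line, v = 2u + 14. Substituting:
5u² + 60u + 160 = 0  ⟹  u² + 12u + 32 = 0
u = −4 or u = −8, giving (−4, 6) and (−8, −2).

(−8, −2) and (−4, 6)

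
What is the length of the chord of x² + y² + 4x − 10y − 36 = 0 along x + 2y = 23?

4√5

The distance from (−2, 5) to the line is 15/√5, and r² = 65.
Half the chord is √(r² − d²) = √(20), so the full chord is 4√5.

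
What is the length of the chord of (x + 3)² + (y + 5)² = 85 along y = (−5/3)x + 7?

√34

Centre (−3, −5), r² = 85. Perpendicular distance d from centre to line = |−51| / √34 = 51/√34.
Chord = 2√(r² − d²) = 2·√(17/2) = √34.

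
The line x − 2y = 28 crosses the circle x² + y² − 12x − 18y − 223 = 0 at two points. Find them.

(10, −9) and (18, −5)

Substitute y = (−28 + x)/2:
5x² − 140x + 900 = 0  ⟹  x² − 28x + 180 = 0
x = 18 or x = 10, giving (18, −5) and (10, −9).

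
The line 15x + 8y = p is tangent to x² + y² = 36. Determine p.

p = −102 or p = 102

Tangency holds when the distance from the centre (0, 0) to the line equals the radius 6:
|15·0 + 8·0 − p| / √289 = 6
|p| = 6·17, so p = 102 or p = −102.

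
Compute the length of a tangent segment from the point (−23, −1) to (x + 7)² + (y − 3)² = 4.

Centre (−7, 3), r² = 4. |PO|² = (−16)² + (−4)² = 272.
The tangent meets the radius at right angles, so tangent² = |PO|² − r² = 272 − 4 = 268.

2√67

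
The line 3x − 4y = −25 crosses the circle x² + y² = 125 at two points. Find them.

(−11, −2) and (5, 10)

Express y = (25 + 3x)/4 and substitute into the circle:
25x² + 150x − 1375 = 0  ⟹  x² + 6x − 55 = 0
x = 5 or x = −11, giving (5, 10) and (−11, −2).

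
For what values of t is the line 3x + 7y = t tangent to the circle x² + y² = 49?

t = ±7√58

The line touches the circle iff its distance from (0, 0) is 7:
|3·0 + 7·0 − t| / √58 = 7
|t| = 7√58.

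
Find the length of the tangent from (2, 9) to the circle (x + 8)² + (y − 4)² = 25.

The centre is (−8, 4) and r = 5. The square of the distance from P to the centre is 100 + 25 = 125.
Power of the point: PT² = |PO|² − r² = 100, so PT = 10.

10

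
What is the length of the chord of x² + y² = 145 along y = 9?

16

From the line, y = 9. Substituting:
x² − 64 = 0
x = 8 or x = −8, giving (8, 9) and (−8, 9).
|(8, 9) − (−8, 9)| = √((16)² + (0)²) = 16.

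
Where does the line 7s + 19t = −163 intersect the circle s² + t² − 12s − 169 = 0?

(−7, −6) and (12, −13)

Substitute t = (−163 − 7s)/19:
410s² − 2050s − 34440 = 0  ⟹  s² − 5s − 84 = 0
s = 12 or s = −7, giving (12, −13) and (−7, −6).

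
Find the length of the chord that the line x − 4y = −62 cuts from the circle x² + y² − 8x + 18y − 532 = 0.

2√17

Substitute y = (62 + x)/4:
17x² + 68x − 204 = 0  ⟹  x² + 4x − 12 = 0
x = 2 or x = −6, giving (2, 16) and (−6, 14).
|(2, 16) − (−6, 14)| = √((8)² + (2)²) = 2√17.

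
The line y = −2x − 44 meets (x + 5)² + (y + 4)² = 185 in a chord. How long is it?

Express y = −2x − 44 and substitute into the circle:
5x² + 170x + 1440 = 0  ⟹  x² + 34x + 288 = 0
x = −16 or x = −18, giving (−16, −12) and (−18, −8).
Chord length = distance between (−16, −12) and (−18, −8) = √20 = 2√5.

2√5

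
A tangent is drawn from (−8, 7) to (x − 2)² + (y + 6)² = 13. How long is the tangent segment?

16

With centre O = (2, −6), |OP|² = 269 and r² = 13.
Power of the point: PT² = |PO|² − r² = 256, so PT = 16.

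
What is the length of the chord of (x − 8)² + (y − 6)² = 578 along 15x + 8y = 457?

34

Substitute y = (457 − 15x)/8:
289x² − 13294x + 134385 = 0  ⟹  x² − 46x + 465 = 0
x = 31 or x = 15, giving (31, −1) and (15, 29).
|(31, −1) − (15, 29)| = √((16)² + (−30)²) = 34.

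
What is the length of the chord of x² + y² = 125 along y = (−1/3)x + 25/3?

Substitute y = (25 − x)/3:
10x² − 50x − 500 = 0  ⟹  x² − 5x − 50 = 0
x = 10 or x = −5, giving (10, 5) and (−5, 10).
Chord length = distance between (10, 5) and (−5, 10) = √250 = 5√10.

5√10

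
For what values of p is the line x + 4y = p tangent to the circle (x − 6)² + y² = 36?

The line touches the circle iff its distance from (6, 0) is 6:
|1·6 + 4·0 − p| / √17 = 6
|p − (6)| = 6√17.

p = 6 ± 6√17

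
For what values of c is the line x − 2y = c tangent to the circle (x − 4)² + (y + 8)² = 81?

c = 20 ± 9√5

Tangency holds when the distance from the centre (4, −8) to the line equals the radius 9:
|1·4 − 2·(−8) − c| / √5 = 9
|c − (20)| = 9√5.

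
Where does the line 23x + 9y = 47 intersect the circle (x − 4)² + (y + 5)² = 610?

(−5, 18) and (13, −28)

Express y = (47 − 23x)/9 and substitute into the circle:
610x² − 4880x − 39650 = 0  ⟹  x² − 8x − 65 = 0
x = 13 or x = −5, giving (13, −28) and (−5, 18).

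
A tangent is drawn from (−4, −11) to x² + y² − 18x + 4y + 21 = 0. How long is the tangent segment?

√186

The centre is (9, −2) and r = 8. The square of the distance from P to the centre is 169 + 81 = 250.
The tangent meets the radius at right angles, so tangent² = |PO|² − r² = 250 − 64 = 186.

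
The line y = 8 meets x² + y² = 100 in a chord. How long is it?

From the line, y = 8. Substituting:
x² − 36 = 0
x = 6 or x = −6, giving (6, 8) and (−6, 8).
Chord length = distance between (6, 8) and (−6, 8) = √144 = 12.

12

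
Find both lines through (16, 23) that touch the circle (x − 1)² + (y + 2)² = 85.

9x − 2y = 98 and 6x − 7y = −65

Write the tangent as mx − y + (23 − m·(16)) = 0 and set its distance from the centre to √85:
[m·(−15) − (−25)]² = 85(m² + 1)
14m² − 75m + 54 = 0, so m = 9/2 or m = 6/7.
Through (16, 23) these give 9x − 2y = 98 and 6x − 7y = −65.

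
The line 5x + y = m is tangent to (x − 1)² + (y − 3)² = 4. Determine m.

Tangency holds when the distance from the centre (1, 3) to the line equals the radius 2:
|5·1 + 1·3 − m| / √26 = 2
|m − (8)| = 2√26.

m = 8 ± 2√26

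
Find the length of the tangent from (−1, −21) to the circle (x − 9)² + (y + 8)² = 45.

Centre (9, −8), r² = 45. |PO|² = (−10)² + (−13)² = 269.
Power of the point: PT² = |PO|² − r² = 224, so PT = 4√14.

4√14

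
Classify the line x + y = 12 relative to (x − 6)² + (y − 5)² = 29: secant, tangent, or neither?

d² = (1·6 + 1·5 − (12))²/2 = 1/2; r² = 29.
Since d² < r², the line cuts the circle twice.

secant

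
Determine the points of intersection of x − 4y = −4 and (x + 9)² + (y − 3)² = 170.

Substitute y = (4 + x)/4:
17x² + 272x − 1360 = 0  ⟹  x² + 16x − 80 = 0
x = 4 or x = −20, giving (4, 2) and (−20, −4).

(−20, −4) and (4, 2)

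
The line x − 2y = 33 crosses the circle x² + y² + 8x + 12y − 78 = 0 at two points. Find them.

Express y = (−33 + x)/2 and substitute into the circle:
5x² − 10x − 15 = 0  ⟹  x² − 2x − 3 = 0
x = 3 or x = −1, giving (3, −15) and (−1, −17).

(−1, −17) and (3, −15)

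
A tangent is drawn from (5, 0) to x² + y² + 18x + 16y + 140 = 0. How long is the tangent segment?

√255

Centre (−9, −8), r² = 5. |PO|² = (14)² + (8)² = 260.
The tangent meets the radius at right angles, so tangent² = |PO|² − r² = 260 − 5 = 255.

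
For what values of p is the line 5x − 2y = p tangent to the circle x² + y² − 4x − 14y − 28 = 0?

For a tangent, require d(centre, line) = r = 9.
|5·2 − 2·7 − p| / √29 = 9
|p − (−4)| = 9√29.

p = −4 ± 9√29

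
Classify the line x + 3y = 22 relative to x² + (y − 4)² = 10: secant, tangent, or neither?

tangent

Centre (0, 4), r² = 10. Distance² from centre to line = (−10)²/10 = 10.
Since d² = r², the line is tangent.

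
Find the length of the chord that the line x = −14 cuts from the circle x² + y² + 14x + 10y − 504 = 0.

46

Centre (−7, −5), r² = 578. Perpendicular distance d from centre to line = |7| / √1 = 7.
Chord = 2√(r² − d²) = 2·√(529) = 46.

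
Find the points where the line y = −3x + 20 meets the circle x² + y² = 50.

Express y = −3x + 20 and substitute into the circle:
10x² − 120x + 350 = 0  ⟹  x² − 12x + 35 = 0
x = 7 or x = 5, giving (7, −1) and (5, 5).

(5, 5) and (7, −1)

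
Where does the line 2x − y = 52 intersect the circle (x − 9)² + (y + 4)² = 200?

(19, −14) and (23, −6)

Substitute y = 2x − 52:
5x² − 210x + 2185 = 0  ⟹  x² − 42x + 437 = 0
x = 23 or x = 19, giving (23, −6) and (19, −14).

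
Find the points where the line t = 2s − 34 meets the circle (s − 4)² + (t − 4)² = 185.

(15, −4) and (17, 0)

Substitute t = 2s − 34:
5s² − 160s + 1275 = 0  ⟹  s² − 32s + 255 = 0
s = 17 or s = 15, giving (17, 0) and (15, −4).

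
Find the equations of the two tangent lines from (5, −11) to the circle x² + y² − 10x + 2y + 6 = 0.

Let a tangent through (5, −11) have slope m. Its distance from (5, −1) must equal 2√5:
[m·(0) − (10)]² = 20(m² + 1)
m² − 4 = 0, so m = 2 or m = −2.
With m = 2: 2x − y = 21. With m = −2: 2x + y = −1.

2x − y = 21 and 2x + y = −1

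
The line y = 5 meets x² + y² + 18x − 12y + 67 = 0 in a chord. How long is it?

The distance from (−9, 6) to the line is 1, and r² = 50.
Chord = 2√(r² − d²) = 2·√(49) = 14.

14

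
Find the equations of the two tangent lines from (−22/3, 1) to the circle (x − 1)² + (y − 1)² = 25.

Let a tangent through (−22/3, 1) have slope m. Its distance from (1, 1) must equal 5:
(25/3m − (0))² = 25(m² + 1)
16m² − 9 = 0, so m = −3/4 or m = 3/4.
With m = −3/4: 3x + 4y = −18. With m = 3/4: 3x − 4y = −26.

3x + 4y = −18 and 3x − 4y = −26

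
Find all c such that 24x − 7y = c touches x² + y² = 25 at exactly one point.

Tangency holds when the distance from the centre (0, 0) to the line equals the radius 5:
|24·0 − 7·0 − c| / √625 = 5
|c| = 5·25, so c = 125 or c = −125.

c = −125 or c = 125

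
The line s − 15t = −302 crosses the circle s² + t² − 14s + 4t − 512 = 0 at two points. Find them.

(−2, 20) and (13, 21)

Substitute t = (302 + s)/15:
226s² − 2486s − 5876 = 0  ⟹  s² − 11s − 26 = 0
s = 13 or s = −2, giving (13, 21) and (−2, 20).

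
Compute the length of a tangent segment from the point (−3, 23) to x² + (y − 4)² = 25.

√345

With centre O = (0, 4), |OP|² = 370 and r² = 25.
Power of the point: PT² = |PO|² − r² = 345, so PT = √345.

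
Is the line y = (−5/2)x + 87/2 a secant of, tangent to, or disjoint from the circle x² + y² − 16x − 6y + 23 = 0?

disjoint

Centre (8, 3), r² = 50. Distance² from centre to line = (−41)²/29 = 1681/29.
Since d² > r², the line lies outside the circle.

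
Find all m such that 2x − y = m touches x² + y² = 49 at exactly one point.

m = ±7√5

Tangency holds when the distance from the centre (0, 0) to the line equals the radius 7:
|2·0 − 1·0 − m| / √5 = 7
|m| = 7√5.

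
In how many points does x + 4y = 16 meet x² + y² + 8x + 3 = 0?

Substituting the line into the circle gives 17x² + 96x + 304 = 0.
Discriminant = (96)² − 4·17·(304) = −11456 < 0.
No real roots: the line does not meet the circle.

0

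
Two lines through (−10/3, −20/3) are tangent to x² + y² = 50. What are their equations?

Let a tangent through (−10/3, −20/3) have slope m. Its distance from (0, 0) must equal 5√2:
[m·(10/3) − (20/3)]² = 50(m² + 1)
7m² + 8m + 1 = 0, so m = −1/7 or m = −1.
With m = −1/7: x + 7y = −50. With m = −1: x + y = −10.

x + 7y = −50 and x + y = −10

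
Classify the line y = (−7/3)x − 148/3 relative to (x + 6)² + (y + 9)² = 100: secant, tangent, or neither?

Centre (−6, −9), r² = 100. Distance² from centre to line = (79)²/58 = 6241/58.
Since d² > r², the line lies outside the circle.

neither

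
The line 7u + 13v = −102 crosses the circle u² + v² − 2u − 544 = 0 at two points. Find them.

(−22, 4) and (17, −17)

Express v = (−102 − 7u)/13 and substitute into the circle:
218u² + 1090u − 81532 = 0  ⟹  u² + 5u − 374 = 0
u = 17 or u = −22, giving (17, −17) and (−22, 4).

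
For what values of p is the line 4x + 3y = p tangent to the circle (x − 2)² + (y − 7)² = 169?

p = −36 or p = 94

Tangency holds when the distance from the centre (2, 7) to the line equals the radius 13:
|4·2 + 3·7 − p| / √25 = 13
|p − (29)| = 13·5, so p = 94 or p = −36.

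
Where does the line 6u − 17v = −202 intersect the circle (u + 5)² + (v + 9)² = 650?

Express v = (202 + 6u)/17 and substitute into the circle:
325u² + 7150u − 54600 = 0  ⟹  u² + 22u − 168 = 0
u = 6 or u = −28, giving (6, 14) and (−28, 2).

(−28, 2) and (6, 14)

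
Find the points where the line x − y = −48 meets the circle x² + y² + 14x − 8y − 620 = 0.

From the line, y = x + 48. Substituting:
2x² + 102x + 1300 = 0  ⟹  x² + 51x + 650 = 0
x = −25 or x = −26, giving (−25, 23) and (−26, 22).

(−26, 22) and (−25, 23)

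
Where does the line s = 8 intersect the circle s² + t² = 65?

The line gives s = 8. Substituting into the circle:
t² − 1 = 0
t = 1 or t = −1, giving (8, 1) and (8, −1).

(8, −1) and (8, 1)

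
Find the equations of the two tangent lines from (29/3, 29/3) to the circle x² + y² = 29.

5x − 2y = 29 and 2x − 5y = −29

Write the tangent as mx − y + (29/3 − m·(29/3)) = 0 and set its distance from the centre to √29:
(−29/3m − (−29/3))² = 29(m² + 1)
10m² − 29m + 10 = 0, so m = 5/2 or m = 2/5.
With m = 5/2: 5x − 2y = 29. With m = 2/5: 2x − 5y = −29.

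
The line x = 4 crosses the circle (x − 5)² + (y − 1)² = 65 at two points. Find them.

(4, −7) and (4, 9)

The line gives x = 4. Substituting into the circle:
y² − 2y − 63 = 0
y = 9 or y = −7, giving (4, 9) and (4, −7).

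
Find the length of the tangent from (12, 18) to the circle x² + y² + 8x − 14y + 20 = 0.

2√83

The centre is (−4, 7) and r = 3√5. The square of the distance from P to the centre is 256 + 121 = 377.
Power of the point: PT² = |PO|² − r² = 332, so PT = 2√83.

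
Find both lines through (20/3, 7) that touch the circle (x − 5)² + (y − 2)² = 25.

A line y − (7) = m(x − (20/3)) is tangent when its distance from (5, 2) is 5:
[m·(−5/3) − (−5)]² = 25(m² + 1)
4m² + 3m = 0, so m = −3/4 or m = 0.
Through (20/3, 7) these give 3x + 4y = 48 and y = 7.

3x + 4y = 48 and y = 7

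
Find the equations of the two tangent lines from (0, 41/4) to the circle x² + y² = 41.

5x + 4y = 41 and 5x − 4y = −41

A line y − (41/4) = m(x − (0)) is tangent when its distance from (0, 0) is √41:
(0m − (−41/4))² = 41(m² + 1)
16m² − 25 = 0, so m = −5/4 or m = 5/4.
With m = −5/4: 5x + 4y = 41. With m = 5/4: 5x − 4y = −41.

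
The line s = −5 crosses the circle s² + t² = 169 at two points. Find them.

(−5, −12) and (−5, 12)

The line gives s = −5. Substituting into the circle:
t² − 144 = 0
t = 12 or t = −12, giving (−5, 12) and (−5, −12).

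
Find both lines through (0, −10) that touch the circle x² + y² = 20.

2x − y = 10 and 2x + y = −10

Let a tangent through (0, −10) have slope m. Its distance from (0, 0) must equal 2√5:
[m·(0) − (10)]² = 20(m² + 1)
m² − 4 = 0, so m = 2 or m = −2.
Through (0, −10) these give 2x − y = 10 and 2x + y = −10.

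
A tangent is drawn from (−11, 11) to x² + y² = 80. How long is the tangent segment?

The centre is (0, 0) and r = 4√5. The square of the distance from P to the centre is 121 + 121 = 242.
By the tangent–radius right angle, tangent length = √(|PO|² − r²) = √162 = 9√2.

9√2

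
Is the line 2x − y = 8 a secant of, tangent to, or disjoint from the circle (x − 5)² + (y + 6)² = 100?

d² = (2·5 − 1·(−6) − (8))²/5 = 64/5; r² = 100.
Since d² < r², the line cuts the circle twice.

secant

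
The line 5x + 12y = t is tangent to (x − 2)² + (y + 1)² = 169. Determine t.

t = −171 or t = 167

Tangency holds when the distance from the centre (2, −1) to the line equals the radius 13:
|5·2 + 12·(−1) − t| / √169 = 13
|t − (−2)| = 13·13, so t = 167 or t = −171.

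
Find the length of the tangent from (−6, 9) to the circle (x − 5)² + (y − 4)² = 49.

With centre O = (5, 4), |OP|² = 146 and r² = 49.
Power of the point: PT² = |PO|² − r² = 97, so PT = √97.

√97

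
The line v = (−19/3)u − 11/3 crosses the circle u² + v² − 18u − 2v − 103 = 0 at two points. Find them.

Express v = (−11 − 19u)/3 and substitute into the circle:
370u² + 370u − 740 = 0  ⟹  u² + u − 2 = 0
u = 1 or u = −2, giving (1, −10) and (−2, 9).

(−2, 9) and (1, −10)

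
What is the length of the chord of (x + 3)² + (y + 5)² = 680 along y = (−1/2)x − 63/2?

Centre (−3, −5), r² = 680. Perpendicular distance d from centre to line = |50| / √5 = 50/√5.
Half the chord is √(r² − d²) = √(180), so the full chord is 12√5.

12√5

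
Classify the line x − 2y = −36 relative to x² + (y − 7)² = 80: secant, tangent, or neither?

neither

Substituting the line into the circle gives 5x² + 44x + 164 = 0.
Δ = 1936 − 3280 = −1344.
No real roots: the line does not meet the circle.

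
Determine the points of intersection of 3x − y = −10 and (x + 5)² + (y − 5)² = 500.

(−9, −17) and (5, 25)

Express y = 3x + 10 and substitute into the circle:
10x² + 40x − 450 = 0  ⟹  x² + 4x − 45 = 0
x = 5 or x = −9, giving (5, 25) and (−9, −17).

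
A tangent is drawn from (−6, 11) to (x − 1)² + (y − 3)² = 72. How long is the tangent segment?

Centre (1, 3), r² = 72. |PO|² = (−7)² + (8)² = 113.
Power of the point: PT² = |PO|² − r² = 41, so PT = √41.

√41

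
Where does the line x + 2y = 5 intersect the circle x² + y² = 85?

From the line, y = (5 − x)/2. Substituting:
5x² − 10x − 315 = 0  ⟹  x² − 2x − 63 = 0
x = 9 or x = −7, giving (9, −2) and (−7, 6).

(−7, 6) and (9, −2)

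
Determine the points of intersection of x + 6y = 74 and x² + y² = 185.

Express y = (74 − x)/6 and substitute into the circle:
37x² − 148x − 1184 = 0  ⟹  x² − 4x − 32 = 0
x = 8 or x = −4, giving (8, 11) and (−4, 13).

(−4, 13) and (8, 11)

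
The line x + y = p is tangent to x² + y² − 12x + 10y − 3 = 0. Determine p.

p = 1 ± 8√2

The line touches the circle iff its distance from (6, −5) is 8:
|1·6 + 1·(−5) − p| / √2 = 8
|p − (1)| = 8√2.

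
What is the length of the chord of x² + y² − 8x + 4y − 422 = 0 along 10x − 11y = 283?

2√221

Substitute y = (−283 + 10x)/11:
221x² − 6188x + 16575 = 0  ⟹  x² − 28x + 75 = 0
x = 25 or x = 3, giving (25, −3) and (3, −23).
Chord length = distance between (25, −3) and (3, −23) = √884 = 2√221.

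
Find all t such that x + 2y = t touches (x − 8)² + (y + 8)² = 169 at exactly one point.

The line touches the circle iff its distance from (8, −8) is 13:
|1·8 + 2·(−8) − t| / √5 = 13
|t − (−8)| = 13√5.

t = −8 ± 13√5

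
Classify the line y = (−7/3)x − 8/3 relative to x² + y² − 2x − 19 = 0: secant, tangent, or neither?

Substituting the line into the circle gives 58x² + 94x − 107 = 0.
Δ = 8836 − (−24824) = 33660.
Two real roots: the line is a secant.

secant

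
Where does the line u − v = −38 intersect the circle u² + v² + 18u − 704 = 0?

(−37, 1) and (−10, 28)

Substitute v = u + 38:
2u² + 94u + 740 = 0  ⟹  u² + 47u + 370 = 0
u = −10 or u = −37, giving (−10, 28) and (−37, 1).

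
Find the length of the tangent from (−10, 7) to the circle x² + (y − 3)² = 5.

The centre is (0, 3) and r = √5. The square of the distance from P to the centre is 100 + 16 = 116.
The tangent meets the radius at right angles, so tangent² = |PO|² − r² = 116 − 5 = 111.

√111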